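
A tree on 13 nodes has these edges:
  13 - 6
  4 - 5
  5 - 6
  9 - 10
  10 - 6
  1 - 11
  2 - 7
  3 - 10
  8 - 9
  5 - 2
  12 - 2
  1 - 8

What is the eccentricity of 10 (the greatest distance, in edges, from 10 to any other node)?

The node farthest from 10 is 11 (12, 7 also at distance 4), via 10–9–8–1–11 — 4 edges.

4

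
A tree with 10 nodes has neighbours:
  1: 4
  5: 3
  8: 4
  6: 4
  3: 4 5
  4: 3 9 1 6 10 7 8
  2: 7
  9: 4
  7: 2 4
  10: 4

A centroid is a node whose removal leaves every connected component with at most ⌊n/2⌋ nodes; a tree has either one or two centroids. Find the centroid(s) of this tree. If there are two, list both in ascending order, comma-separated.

4

Delete 4: the remaining components have sizes 2, 2, 1, 1, 1, 1, 1. Max 2 ≤ 5, so 4 is a centroid.
Every other node leaves some component of size > 5, so the centroid is unique.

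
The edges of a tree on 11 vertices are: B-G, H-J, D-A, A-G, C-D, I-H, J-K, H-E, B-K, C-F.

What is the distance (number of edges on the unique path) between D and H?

6

The path is D - A - G - B - K - J - H, which has 6 edges.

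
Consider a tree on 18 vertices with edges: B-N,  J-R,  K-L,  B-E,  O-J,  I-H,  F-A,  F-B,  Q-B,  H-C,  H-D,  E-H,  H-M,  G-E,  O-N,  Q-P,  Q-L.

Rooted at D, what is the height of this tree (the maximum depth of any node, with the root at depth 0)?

R sits deepest: D-H-E-B-N-O-J-R — 7 edges from the root.

7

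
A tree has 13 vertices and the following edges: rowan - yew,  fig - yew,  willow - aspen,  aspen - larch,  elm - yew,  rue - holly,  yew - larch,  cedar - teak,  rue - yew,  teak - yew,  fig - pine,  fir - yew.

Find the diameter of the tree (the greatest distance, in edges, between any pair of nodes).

5

A longest path is willow - aspen - larch - yew - teak - cedar, with 5 edges.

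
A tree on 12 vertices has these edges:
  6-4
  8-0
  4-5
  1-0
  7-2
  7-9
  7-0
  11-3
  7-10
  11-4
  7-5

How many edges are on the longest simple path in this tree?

6

Starting from 3, a farthest node is 8 at distance 6.
One longest path: 3 – 11 – 4 – 5 – 7 – 0 – 8.
So the diameter is 6.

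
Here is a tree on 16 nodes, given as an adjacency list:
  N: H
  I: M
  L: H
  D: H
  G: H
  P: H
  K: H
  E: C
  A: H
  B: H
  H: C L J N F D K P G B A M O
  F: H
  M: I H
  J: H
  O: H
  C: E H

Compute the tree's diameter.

4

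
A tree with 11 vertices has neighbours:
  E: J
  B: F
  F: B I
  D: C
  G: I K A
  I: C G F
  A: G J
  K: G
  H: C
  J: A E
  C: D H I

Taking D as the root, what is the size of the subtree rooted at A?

3

The subtree rooted at A contains: A, J, E — 3 nodes.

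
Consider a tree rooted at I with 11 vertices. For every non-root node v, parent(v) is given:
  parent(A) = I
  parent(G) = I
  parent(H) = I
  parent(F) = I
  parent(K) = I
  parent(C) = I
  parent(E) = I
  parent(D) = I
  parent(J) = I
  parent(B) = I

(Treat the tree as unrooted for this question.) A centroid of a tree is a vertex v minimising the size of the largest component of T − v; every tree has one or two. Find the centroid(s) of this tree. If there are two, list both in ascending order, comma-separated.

I

Delete I: the remaining components have sizes 1, 1, 1, 1, 1, 1, 1, 1, 1, 1. Max 1 ≤ 5, so I is a centroid.
No neighbour of I does as well, so I is the unique centroid.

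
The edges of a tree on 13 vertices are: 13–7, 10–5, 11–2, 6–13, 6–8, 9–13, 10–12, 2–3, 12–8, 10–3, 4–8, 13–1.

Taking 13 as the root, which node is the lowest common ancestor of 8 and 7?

13

Ancestors of 8 (toward the root): 8, 6, 13.
Ancestors of 7: 7, 13.
The deepest node appearing in both lists is 13.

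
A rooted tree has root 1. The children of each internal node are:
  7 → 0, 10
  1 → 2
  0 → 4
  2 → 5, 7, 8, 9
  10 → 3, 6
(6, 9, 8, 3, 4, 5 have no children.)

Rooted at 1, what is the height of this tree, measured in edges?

6 sits deepest: 1-2-7-10-6 — 4 edges from the root.

4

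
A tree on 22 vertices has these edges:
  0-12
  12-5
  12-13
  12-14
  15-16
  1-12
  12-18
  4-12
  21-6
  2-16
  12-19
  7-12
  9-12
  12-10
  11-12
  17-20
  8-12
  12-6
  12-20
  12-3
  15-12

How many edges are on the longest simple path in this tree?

5

BFS from 2 reaches 17 last, at distance 5; BFS from 17 confirms no node is farther.
Path: 2 - 16 - 15 - 12 - 20 - 17.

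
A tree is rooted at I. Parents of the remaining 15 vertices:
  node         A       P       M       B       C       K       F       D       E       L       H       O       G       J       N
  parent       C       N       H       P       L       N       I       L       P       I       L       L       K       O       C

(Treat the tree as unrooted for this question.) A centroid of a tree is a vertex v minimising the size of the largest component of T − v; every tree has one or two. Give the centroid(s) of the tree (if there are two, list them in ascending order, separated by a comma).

If C is removed the pieces have sizes 8, 6, 1, all ≤ ⌊16/2⌋ = 8.
Its neighbour L also leaves a largest component of size 8, so both are centroids.

C, L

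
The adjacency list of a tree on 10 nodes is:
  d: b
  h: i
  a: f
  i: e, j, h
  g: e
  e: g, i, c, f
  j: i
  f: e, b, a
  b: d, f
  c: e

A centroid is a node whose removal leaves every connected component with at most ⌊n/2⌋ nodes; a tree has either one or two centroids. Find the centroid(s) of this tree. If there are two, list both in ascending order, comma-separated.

If e is removed the pieces have sizes 4, 3, 1, 1, all ≤ ⌊10/2⌋ = 5.
Every other node leaves some component of size > 5, so the centroid is unique.

e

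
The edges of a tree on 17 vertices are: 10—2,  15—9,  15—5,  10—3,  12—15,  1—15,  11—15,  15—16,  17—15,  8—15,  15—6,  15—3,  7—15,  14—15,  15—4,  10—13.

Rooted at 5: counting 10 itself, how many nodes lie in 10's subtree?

3

10's subtree: {10, 2, 13}, size 3.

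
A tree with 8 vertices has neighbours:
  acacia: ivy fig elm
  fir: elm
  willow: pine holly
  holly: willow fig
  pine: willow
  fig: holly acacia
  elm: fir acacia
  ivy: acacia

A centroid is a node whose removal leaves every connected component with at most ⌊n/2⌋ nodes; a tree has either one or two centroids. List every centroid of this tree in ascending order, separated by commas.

acacia, fig

If fig is removed the pieces have sizes 4, 3, all ≤ ⌊8/2⌋ = 4.
Its neighbour acacia also leaves a largest component of size 4, so both are centroids.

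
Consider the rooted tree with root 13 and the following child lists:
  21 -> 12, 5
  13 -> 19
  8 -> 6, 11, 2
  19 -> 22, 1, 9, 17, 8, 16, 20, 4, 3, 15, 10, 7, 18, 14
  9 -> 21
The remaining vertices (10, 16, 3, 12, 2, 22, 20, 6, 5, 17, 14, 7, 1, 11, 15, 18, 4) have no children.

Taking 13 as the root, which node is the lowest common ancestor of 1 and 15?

Path 1→root: 1 19 13; path 15→root: 15 19 13.
First common node: 19.

19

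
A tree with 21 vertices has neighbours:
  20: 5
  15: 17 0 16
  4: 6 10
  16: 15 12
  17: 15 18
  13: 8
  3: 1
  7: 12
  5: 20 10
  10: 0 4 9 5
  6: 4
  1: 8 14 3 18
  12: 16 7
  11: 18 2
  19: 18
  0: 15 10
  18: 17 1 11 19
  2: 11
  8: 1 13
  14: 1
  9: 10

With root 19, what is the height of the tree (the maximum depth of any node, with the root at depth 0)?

The longest root-to-leaf path is 19-18-17-15-0-10-4-6 (7 edges).

7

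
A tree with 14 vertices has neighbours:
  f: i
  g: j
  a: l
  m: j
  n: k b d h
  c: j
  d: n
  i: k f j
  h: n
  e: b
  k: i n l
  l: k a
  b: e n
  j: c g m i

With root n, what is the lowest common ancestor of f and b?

n

Ancestors of f (toward the root): f, i, k, n.
Ancestors of b: b, n.
The deepest node appearing in both lists is n.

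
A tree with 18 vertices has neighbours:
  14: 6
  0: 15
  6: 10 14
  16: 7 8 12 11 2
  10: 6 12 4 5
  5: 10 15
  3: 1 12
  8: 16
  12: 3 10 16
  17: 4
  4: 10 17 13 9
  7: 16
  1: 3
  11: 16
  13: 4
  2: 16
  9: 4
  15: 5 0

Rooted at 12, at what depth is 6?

2

12 – 10 – 6 — 2 edges.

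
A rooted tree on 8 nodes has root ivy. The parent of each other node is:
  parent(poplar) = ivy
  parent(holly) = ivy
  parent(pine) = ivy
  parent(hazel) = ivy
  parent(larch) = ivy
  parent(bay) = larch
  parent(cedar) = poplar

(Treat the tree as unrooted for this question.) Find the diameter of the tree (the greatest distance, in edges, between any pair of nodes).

BFS from cedar reaches bay last, at distance 4; BFS from bay confirms no node is farther.
Path: cedar – poplar – ivy – larch – bay.

4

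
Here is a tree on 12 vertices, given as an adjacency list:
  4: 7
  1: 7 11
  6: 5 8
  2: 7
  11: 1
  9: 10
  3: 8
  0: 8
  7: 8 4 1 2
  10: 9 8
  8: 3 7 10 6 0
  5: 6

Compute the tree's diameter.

Starting from 11, a farthest node is 9 at distance 5.
One longest path: 11 - 1 - 7 - 8 - 10 - 9.
So the diameter is 5.

5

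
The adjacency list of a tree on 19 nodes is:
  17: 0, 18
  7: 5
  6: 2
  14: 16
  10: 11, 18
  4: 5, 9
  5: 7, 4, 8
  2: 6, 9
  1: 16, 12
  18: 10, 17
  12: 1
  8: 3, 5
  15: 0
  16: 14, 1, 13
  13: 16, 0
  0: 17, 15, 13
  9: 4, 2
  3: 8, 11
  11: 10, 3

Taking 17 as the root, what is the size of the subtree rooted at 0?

The subtree rooted at 0 contains: 0, 13, 15, 16, 1, 14, 12 — 7 nodes.

7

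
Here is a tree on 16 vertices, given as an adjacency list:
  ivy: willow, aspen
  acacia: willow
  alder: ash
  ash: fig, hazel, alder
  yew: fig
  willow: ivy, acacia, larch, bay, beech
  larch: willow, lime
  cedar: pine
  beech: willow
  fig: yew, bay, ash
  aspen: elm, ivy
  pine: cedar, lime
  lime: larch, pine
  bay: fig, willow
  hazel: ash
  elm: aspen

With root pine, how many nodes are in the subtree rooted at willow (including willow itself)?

12

willow's subtree: {willow, beech, bay, ivy, acacia, fig, aspen, ash, yew, elm, hazel, alder}, size 12.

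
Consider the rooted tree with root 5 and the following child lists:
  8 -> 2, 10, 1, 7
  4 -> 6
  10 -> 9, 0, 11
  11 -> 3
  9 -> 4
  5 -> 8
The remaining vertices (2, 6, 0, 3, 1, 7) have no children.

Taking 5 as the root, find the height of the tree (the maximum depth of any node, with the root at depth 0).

5

The longest root-to-leaf path is 5 → 8 → 10 → 9 → 4 → 6 (5 edges).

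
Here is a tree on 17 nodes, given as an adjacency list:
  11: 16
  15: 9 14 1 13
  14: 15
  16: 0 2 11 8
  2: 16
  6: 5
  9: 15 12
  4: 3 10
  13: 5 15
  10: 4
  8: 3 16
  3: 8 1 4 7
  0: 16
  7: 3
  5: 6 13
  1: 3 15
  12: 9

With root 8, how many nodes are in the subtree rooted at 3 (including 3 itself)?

Descendants of 3 (including itself): 3, 4, 1, 7, 10, 15, 13, 9, 14, 5, 12, 6. That's 12.

12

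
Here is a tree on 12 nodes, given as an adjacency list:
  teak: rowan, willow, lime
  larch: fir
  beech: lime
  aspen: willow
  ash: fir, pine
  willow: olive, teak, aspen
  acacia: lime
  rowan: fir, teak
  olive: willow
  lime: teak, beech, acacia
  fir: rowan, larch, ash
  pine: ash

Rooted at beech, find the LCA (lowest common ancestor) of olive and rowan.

teak

Ancestors of olive (toward the root): olive, willow, teak, lime, beech.
Ancestors of rowan: rowan, teak, lime, beech.
The deepest node appearing in both lists is teak.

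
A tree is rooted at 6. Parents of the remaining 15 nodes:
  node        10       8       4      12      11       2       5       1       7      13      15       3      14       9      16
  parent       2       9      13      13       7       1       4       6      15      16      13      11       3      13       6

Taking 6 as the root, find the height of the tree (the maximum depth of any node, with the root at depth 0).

7

The longest root-to-leaf path is 6-16-13-15-7-11-3-14 (7 edges).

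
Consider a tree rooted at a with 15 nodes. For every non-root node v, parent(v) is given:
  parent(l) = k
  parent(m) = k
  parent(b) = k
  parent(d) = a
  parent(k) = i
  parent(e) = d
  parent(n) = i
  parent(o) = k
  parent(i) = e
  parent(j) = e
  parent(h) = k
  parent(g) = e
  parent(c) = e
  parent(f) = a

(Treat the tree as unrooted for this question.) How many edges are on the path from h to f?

Walking from h: h - k - i - e - d - a - f. Length 6.

6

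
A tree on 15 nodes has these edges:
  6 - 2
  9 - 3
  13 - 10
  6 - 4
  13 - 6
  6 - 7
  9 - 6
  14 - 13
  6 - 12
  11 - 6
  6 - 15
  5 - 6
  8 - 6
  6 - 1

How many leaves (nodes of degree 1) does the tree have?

12

The leaves are 1, 2, 3, 4, 5, 7, 8, 10, 11, 12, 14, 15.
That is 12 leaves.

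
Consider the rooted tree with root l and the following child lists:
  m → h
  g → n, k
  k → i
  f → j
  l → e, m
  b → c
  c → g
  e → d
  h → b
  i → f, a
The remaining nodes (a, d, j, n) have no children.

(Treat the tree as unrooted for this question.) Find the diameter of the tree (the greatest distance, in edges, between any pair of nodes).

11

A longest path is j – f – i – k – g – c – b – h – m – l – e – d, with 11 edges.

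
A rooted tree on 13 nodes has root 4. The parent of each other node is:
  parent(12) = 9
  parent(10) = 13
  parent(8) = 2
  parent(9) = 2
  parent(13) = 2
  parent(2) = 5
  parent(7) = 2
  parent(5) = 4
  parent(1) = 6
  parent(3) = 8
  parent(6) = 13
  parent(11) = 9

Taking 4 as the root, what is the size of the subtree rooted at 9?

The subtree rooted at 9 contains: 9, 12, 11 — 3 nodes.

3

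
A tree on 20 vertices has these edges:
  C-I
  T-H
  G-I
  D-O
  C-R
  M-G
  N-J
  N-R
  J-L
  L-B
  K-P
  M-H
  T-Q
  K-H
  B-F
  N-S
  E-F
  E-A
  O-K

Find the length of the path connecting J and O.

The path is J - N - R - C - I - G - M - H - K - O, which has 9 edges.

9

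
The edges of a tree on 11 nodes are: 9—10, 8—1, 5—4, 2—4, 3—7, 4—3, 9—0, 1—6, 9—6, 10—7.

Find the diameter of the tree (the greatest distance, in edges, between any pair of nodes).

8

A longest path is 8–1–6–9–10–7–3–4–5, with 8 edges.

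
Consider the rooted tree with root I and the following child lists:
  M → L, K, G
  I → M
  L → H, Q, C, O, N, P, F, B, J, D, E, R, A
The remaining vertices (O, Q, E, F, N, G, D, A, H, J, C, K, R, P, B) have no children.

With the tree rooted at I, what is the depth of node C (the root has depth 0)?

Path from I to C: I → M → L → C, which has 3 edges.

3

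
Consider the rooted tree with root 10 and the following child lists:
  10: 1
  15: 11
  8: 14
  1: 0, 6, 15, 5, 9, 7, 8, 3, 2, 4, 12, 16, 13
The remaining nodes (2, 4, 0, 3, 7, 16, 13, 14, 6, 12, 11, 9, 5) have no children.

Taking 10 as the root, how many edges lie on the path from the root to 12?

Climbing from 12 to the root: 12 → 1 → 10. That's 2 steps.

2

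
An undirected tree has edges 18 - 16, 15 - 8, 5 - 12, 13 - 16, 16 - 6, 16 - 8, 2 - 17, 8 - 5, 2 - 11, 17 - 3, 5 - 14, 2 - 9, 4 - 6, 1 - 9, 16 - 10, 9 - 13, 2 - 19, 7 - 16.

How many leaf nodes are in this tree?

Degree-1 nodes: 1, 3, 4, 7, 10, 11, 12, 14, 15, 18, 19 — 11 of them.

11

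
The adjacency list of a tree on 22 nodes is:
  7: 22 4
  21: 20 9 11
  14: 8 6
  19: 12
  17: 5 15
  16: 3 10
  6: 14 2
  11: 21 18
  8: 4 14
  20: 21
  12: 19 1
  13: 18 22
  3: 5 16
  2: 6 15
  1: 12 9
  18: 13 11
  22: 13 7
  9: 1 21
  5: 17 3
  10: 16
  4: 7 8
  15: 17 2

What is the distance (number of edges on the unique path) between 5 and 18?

11

Walking from 5: 5 - 17 - 15 - 2 - 6 - 14 - 8 - 4 - 7 - 22 - 13 - 18. Length 11.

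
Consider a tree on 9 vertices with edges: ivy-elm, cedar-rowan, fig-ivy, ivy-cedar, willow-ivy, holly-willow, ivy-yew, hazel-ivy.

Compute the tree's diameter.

BFS from holly reaches rowan last, at distance 4; BFS from rowan confirms no node is farther.
Path: holly - willow - ivy - cedar - rowan.

4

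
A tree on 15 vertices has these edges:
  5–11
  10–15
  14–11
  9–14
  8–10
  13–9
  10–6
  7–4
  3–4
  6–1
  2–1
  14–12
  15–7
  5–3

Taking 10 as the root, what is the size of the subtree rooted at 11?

5

11's subtree: {11, 14, 9, 12, 13}, size 5.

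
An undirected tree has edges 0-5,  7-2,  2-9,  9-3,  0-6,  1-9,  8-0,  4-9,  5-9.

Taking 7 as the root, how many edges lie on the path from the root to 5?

7–2–9–5 — 3 edges.

3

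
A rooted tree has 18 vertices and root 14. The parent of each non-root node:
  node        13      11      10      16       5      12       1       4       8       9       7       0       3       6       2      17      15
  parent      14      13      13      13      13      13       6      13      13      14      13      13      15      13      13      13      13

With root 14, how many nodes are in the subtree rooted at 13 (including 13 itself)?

13's subtree: {13, 17, 0, 15, 10, 11, 2, 7, 4, 6, 12, 16, 8, 5, 3, 1}, size 16.

16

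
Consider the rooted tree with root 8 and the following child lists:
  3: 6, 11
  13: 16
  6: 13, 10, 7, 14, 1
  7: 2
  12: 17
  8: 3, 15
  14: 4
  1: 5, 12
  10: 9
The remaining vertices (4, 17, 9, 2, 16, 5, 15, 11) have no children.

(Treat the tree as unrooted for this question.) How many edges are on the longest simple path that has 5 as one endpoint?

5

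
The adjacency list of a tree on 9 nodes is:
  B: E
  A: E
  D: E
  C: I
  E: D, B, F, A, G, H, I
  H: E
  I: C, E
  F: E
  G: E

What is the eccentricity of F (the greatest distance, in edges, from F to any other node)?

3

Distances from F peak at 3, attained at C.
F–E–I–C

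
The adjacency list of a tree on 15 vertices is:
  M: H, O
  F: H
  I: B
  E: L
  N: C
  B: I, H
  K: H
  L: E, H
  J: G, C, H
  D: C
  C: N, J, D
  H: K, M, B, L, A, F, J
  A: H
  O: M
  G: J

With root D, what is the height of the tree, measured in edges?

5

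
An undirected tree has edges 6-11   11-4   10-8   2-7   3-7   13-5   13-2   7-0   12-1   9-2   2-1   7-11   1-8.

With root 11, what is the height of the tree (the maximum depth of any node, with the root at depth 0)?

10 sits deepest: 11 → 7 → 2 → 1 → 8 → 10 — 5 edges from the root.

5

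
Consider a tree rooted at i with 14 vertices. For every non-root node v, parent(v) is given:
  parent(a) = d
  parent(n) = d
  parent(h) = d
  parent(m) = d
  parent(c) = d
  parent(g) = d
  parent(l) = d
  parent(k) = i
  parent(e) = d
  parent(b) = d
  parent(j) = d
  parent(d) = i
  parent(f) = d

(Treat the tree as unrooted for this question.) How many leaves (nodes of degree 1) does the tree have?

12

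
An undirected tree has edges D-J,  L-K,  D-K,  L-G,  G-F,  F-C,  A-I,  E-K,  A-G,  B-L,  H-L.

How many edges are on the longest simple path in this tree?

6

Starting from J, a farthest node is C at distance 6.
One longest path: J - D - K - L - G - F - C.
So the diameter is 6.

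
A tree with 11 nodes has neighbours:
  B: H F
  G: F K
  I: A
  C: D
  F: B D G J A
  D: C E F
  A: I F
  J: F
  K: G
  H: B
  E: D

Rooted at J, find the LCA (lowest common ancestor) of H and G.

F

H's ancestor chain is H, B, F, J and G's is G, F, J; they first meet at F.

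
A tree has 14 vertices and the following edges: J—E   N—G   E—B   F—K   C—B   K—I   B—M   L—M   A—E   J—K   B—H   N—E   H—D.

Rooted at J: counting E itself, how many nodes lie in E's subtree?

E's subtree: {E, B, A, N, H, M, C, G, D, L}, size 10.

10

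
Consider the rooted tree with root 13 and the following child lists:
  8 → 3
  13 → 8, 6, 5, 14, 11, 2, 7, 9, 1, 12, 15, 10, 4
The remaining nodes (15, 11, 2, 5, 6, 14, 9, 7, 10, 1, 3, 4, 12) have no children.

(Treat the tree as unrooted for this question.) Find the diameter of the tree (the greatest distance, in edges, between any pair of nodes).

3

Starting from 3, a farthest node is 12 at distance 3.
One longest path: 3–8–13–12.
So the diameter is 3.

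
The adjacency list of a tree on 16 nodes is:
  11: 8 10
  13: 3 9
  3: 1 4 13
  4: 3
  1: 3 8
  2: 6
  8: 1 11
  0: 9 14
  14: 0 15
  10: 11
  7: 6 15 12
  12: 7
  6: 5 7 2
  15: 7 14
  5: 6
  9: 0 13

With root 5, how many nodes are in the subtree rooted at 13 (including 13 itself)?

13's subtree: {13, 3, 4, 1, 8, 11, 10}, size 7.

7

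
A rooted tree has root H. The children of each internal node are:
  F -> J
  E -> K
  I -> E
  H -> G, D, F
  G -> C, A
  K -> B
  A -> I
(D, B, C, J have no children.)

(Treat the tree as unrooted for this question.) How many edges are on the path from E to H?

Walking from E: E – I – A – G – H. Length 4.

4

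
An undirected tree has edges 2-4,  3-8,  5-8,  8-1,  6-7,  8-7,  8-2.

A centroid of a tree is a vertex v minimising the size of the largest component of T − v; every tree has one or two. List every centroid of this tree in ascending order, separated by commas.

If 8 is removed the pieces have sizes 2, 2, 1, 1, 1, all ≤ ⌊8/2⌋ = 4.
Every other node leaves some component of size > 4, so the centroid is unique.

8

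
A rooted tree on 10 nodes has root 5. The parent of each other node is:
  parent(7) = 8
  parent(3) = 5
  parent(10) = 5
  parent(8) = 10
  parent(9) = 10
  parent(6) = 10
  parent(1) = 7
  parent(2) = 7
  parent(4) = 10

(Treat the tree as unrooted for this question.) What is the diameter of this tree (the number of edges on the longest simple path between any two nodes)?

5

A longest path is 1 - 7 - 8 - 10 - 5 - 3, with 5 edges.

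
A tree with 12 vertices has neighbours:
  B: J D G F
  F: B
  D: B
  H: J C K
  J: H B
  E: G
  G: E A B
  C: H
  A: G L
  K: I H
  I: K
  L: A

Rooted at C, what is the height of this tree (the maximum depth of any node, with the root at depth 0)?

6

The longest root-to-leaf path is C-H-J-B-G-A-L (6 edges).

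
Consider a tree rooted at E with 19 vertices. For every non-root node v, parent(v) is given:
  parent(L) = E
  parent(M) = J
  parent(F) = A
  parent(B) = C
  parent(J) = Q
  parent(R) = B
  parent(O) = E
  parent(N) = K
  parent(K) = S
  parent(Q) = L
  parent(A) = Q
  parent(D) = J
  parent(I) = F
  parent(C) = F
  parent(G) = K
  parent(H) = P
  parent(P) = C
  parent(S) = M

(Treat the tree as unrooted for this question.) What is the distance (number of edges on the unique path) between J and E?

3

The path is J–Q–L–E, which has 3 edges.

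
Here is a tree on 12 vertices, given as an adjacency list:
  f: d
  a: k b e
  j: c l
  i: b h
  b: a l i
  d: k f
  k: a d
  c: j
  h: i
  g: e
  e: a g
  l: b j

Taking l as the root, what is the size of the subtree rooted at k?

3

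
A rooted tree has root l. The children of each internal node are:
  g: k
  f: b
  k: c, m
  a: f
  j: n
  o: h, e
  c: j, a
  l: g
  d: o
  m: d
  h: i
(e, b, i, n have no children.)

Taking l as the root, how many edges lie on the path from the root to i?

l – g – k – m – d – o – h – i — 7 edges.

7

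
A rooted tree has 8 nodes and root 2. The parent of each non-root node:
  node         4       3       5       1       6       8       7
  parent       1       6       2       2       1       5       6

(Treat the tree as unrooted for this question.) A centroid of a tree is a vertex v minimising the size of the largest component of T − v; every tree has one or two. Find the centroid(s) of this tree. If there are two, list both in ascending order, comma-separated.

1

Removing 1 splits the tree into components of sizes 3, 3, 1; the largest is 3 ≤ ⌊8/2⌋ = 4.
No neighbour of 1 does as well, so 1 is the unique centroid.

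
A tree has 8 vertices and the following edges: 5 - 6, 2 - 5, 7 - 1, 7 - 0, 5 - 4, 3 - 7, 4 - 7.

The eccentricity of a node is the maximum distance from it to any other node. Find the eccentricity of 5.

3

Distances from 5 peak at 3, attained at 1 (3, 0 also at distance 3).
5–4–7–1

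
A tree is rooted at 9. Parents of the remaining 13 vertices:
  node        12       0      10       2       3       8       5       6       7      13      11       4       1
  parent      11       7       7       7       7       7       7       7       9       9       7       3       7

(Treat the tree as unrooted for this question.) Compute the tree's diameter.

4

BFS from 4 reaches 13 last, at distance 4; BFS from 13 confirms no node is farther.
Path: 4-3-7-9-13.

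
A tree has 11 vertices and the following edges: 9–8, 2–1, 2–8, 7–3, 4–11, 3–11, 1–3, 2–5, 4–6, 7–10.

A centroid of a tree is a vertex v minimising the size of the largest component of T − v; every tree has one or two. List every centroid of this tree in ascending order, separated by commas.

3

Delete 3: the remaining components have sizes 5, 3, 2. Max 5 ≤ 5, so 3 is a centroid.
No neighbour of 3 does as well, so 3 is the unique centroid.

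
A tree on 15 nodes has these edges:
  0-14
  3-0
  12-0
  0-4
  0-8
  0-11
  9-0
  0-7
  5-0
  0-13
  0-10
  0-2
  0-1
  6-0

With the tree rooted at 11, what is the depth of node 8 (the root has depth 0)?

2

11–0–8 — 2 edges.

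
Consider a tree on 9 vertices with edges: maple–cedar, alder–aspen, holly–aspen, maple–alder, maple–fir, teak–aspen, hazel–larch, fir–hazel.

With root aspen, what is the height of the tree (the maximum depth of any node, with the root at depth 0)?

The longest root-to-leaf path is aspen–alder–maple–fir–hazel–larch (5 edges).

5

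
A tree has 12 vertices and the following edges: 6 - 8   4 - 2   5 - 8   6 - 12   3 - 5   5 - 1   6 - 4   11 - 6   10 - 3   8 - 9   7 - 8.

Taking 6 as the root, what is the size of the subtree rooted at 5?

4

The subtree rooted at 5 contains: 5, 1, 3, 10 — 4 nodes.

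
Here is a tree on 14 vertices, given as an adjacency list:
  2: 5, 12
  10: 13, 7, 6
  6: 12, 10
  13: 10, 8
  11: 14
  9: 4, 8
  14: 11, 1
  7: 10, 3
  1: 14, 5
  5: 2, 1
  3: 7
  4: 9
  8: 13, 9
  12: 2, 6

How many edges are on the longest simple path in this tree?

11

BFS from 11 reaches 4 last, at distance 11; BFS from 4 confirms no node is farther.
Path: 11 - 14 - 1 - 5 - 2 - 12 - 6 - 10 - 13 - 8 - 9 - 4.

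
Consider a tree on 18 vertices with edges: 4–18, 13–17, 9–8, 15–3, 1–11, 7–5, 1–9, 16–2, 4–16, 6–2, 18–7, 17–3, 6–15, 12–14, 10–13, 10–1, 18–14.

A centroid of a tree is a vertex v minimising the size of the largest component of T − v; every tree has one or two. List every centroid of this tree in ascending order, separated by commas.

6, 15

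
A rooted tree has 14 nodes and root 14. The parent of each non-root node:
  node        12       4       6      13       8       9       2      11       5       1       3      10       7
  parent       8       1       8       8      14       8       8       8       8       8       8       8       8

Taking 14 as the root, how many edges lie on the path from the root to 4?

3

Path from 14 to 4: 14 – 8 – 1 – 4, which has 3 edges.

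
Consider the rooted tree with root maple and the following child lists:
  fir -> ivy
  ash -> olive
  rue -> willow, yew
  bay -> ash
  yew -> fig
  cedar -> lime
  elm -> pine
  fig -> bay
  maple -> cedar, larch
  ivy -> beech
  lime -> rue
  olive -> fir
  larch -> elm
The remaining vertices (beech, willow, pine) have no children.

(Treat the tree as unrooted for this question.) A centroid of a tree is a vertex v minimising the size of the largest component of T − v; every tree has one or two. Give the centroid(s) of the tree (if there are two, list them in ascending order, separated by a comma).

rue, yew

Delete yew: the remaining components have sizes 8, 7. Max 8 ≤ 8, so yew is a centroid.
rue is adjacent to yew and is also a centroid (the largest component after removing it is likewise 8).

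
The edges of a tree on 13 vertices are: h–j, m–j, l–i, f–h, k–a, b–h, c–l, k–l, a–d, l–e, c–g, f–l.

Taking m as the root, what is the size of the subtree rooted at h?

Descendants of h (including itself): h, f, b, l, k, c, i, e, a, g, d. That's 11.

11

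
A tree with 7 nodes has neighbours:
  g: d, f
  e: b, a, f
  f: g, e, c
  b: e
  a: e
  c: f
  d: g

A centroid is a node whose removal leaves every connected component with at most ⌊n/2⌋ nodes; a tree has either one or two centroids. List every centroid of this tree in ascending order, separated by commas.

f

Removing f splits the tree into components of sizes 3, 2, 1; the largest is 3 ≤ ⌊7/2⌋ = 3.
Every other node leaves some component of size > 3, so the centroid is unique.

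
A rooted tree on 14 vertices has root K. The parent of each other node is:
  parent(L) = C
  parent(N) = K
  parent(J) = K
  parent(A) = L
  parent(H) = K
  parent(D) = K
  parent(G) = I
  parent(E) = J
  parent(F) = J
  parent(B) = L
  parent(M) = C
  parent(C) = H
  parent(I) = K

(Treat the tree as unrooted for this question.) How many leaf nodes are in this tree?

Degree-1 nodes: A, B, D, E, F, G, M, N — 8 of them.

8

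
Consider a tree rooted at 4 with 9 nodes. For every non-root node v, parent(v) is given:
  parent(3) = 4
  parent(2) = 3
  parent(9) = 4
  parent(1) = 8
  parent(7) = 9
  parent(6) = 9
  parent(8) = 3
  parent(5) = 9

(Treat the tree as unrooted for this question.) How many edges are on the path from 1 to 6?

5

1 - 8 - 3 - 4 - 9 - 6: 5 edges.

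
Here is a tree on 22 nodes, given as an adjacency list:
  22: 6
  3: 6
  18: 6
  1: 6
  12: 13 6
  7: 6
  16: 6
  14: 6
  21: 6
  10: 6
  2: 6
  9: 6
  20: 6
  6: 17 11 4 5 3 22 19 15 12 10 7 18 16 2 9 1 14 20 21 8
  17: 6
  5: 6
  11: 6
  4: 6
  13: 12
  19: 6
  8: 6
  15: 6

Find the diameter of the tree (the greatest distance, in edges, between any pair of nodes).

A longest path is 13 - 12 - 6 - 5, with 3 edges.

3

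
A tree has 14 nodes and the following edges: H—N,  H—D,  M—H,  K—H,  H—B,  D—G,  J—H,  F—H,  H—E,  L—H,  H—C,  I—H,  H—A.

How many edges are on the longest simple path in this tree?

3

BFS from G reaches F last, at distance 3; BFS from F confirms no node is farther.
Path: G – D – H – F.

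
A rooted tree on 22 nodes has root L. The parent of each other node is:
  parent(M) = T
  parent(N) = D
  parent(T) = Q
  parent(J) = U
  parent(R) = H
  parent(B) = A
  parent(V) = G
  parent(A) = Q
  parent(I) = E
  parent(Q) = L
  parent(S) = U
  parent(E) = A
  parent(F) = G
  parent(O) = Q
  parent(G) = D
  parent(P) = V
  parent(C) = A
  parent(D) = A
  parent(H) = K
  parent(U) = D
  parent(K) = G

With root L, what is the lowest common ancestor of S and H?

D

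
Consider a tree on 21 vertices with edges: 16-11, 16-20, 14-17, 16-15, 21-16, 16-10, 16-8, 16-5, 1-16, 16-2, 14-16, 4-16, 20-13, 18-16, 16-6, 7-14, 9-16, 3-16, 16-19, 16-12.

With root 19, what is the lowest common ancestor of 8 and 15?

16

8's ancestor chain is 8, 16, 19 and 15's is 15, 16, 19; they first meet at 16.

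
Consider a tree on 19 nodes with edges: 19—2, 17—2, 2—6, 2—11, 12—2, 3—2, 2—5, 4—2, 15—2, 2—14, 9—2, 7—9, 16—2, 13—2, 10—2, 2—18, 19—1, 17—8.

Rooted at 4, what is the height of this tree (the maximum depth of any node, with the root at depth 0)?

3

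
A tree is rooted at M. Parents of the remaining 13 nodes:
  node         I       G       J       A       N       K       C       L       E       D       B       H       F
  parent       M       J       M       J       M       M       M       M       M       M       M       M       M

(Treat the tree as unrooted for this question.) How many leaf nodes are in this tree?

12

Exactly 12 nodes have a single neighbour: A, B, C, D, E, F, G, H, I, K, L, N.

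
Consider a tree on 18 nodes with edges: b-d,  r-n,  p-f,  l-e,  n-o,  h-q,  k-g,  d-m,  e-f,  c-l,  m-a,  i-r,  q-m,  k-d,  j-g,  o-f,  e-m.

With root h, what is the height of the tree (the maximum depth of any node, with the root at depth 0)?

8

A deepest node is i, reached by h-q-m-e-f-o-n-r-i.
That path has 8 edges, so the height is 8.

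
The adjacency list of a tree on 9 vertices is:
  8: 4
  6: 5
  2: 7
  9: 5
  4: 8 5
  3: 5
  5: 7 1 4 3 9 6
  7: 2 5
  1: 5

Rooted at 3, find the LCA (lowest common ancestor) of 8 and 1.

Path 8→root: 8 4 5 3; path 1→root: 1 5 3.
First common node: 5.

5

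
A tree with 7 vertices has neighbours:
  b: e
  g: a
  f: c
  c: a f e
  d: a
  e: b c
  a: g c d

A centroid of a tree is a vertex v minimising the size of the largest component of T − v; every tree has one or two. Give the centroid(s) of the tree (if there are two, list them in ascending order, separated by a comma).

If c is removed the pieces have sizes 3, 2, 1, all ≤ ⌊7/2⌋ = 3.
Every other node leaves some component of size > 3, so the centroid is unique.

c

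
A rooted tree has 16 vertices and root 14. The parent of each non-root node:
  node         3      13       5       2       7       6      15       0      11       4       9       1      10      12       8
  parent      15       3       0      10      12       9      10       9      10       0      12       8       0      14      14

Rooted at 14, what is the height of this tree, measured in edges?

A deepest node is 13, reached by 14 → 12 → 9 → 0 → 10 → 15 → 3 → 13.
That path has 7 edges, so the height is 7.

7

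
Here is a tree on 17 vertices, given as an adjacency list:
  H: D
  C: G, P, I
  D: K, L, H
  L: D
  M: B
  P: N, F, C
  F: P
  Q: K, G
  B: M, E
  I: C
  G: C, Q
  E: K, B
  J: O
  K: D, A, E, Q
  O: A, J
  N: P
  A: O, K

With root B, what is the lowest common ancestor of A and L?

K

A's ancestor chain is A, K, E, B and L's is L, D, K, E, B; they first meet at K.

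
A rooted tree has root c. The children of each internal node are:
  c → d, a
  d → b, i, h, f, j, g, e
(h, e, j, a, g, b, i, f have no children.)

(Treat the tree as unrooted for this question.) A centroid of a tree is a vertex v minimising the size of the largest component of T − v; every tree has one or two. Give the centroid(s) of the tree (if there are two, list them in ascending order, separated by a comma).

Removing d splits the tree into components of sizes 2, 1, 1, 1, 1, 1, 1, 1; the largest is 2 ≤ ⌊10/2⌋ = 5.
Every other node leaves some component of size > 5, so the centroid is unique.

d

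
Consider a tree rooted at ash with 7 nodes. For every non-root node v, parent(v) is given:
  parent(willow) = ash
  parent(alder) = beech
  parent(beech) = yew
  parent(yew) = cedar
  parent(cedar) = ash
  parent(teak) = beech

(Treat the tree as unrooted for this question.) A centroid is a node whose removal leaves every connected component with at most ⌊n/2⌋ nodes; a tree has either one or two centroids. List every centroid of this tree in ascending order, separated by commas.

Removing yew splits the tree into components of sizes 3, 3; the largest is 3 ≤ ⌊7/2⌋ = 3.
No neighbour of yew does as well, so yew is the unique centroid.

yew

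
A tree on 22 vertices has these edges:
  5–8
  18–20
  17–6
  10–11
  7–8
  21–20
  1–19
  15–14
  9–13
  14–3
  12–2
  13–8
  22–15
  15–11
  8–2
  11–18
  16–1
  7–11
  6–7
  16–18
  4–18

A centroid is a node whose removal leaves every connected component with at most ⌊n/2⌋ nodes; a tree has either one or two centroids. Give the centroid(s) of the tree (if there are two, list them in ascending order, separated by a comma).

11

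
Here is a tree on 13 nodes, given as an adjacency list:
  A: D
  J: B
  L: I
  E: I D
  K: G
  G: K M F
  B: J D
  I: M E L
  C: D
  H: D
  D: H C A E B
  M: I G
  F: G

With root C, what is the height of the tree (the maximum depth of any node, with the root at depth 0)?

6

The longest root-to-leaf path is C → D → E → I → M → G → K (6 edges).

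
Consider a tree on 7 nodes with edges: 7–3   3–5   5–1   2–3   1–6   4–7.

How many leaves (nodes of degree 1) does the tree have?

The leaves are 2, 4, 6.
That is 3 leaves.

3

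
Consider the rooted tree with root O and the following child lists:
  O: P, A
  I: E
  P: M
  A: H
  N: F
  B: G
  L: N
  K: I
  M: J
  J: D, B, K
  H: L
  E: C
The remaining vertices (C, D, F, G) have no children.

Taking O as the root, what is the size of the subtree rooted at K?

4

The subtree rooted at K contains: K, I, E, C — 4 nodes.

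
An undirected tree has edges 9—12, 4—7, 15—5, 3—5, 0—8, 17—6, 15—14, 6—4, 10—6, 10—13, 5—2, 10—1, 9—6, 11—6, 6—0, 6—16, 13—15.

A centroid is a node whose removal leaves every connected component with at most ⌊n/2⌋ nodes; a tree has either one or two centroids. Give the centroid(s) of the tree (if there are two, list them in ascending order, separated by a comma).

6

Removing 6 splits the tree into components of sizes 8, 2, 2, 2, 1, 1, 1; the largest is 8 ≤ ⌊18/2⌋ = 9.
No neighbour of 6 does as well, so 6 is the unique centroid.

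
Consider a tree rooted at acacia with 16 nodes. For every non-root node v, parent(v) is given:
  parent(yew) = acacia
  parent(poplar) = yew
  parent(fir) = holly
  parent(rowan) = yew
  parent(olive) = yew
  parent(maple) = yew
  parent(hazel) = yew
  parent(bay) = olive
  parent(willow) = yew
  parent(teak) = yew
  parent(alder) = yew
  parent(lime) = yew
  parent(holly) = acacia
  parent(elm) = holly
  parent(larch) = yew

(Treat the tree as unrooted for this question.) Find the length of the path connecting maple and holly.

3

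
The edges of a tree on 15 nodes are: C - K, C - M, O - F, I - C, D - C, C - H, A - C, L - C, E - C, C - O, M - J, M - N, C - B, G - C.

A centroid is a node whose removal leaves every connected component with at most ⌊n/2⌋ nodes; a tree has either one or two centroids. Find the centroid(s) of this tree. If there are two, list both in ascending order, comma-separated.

C

If C is removed the pieces have sizes 3, 2, 1, 1, 1, 1, 1, 1, 1, 1, 1, all ≤ ⌊15/2⌋ = 7.
No neighbour of C does as well, so C is the unique centroid.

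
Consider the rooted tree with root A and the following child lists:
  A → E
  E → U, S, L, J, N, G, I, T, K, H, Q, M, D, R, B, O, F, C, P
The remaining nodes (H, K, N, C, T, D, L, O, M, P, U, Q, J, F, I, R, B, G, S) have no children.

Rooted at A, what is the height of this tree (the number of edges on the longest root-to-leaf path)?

A deepest node is R, reached by A → E → R.
That path has 2 edges, so the height is 2.

2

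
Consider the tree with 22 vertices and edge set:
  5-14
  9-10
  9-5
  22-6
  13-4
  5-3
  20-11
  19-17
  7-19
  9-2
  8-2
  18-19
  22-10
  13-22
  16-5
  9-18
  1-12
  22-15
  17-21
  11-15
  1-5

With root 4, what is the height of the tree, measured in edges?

8

The longest root-to-leaf path is 4 – 13 – 22 – 10 – 9 – 18 – 19 – 17 – 21 (8 edges).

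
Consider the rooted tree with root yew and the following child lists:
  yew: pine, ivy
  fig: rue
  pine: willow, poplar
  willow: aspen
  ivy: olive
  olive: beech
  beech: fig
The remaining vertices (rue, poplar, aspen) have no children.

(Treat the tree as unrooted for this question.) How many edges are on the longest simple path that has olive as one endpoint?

Distances from olive peak at 5, attained at aspen.
olive–ivy–yew–pine–willow–aspen

5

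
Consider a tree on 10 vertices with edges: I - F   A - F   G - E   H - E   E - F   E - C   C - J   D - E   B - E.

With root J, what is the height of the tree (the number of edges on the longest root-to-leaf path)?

A sits deepest: J → C → E → F → A — 4 edges from the root.

4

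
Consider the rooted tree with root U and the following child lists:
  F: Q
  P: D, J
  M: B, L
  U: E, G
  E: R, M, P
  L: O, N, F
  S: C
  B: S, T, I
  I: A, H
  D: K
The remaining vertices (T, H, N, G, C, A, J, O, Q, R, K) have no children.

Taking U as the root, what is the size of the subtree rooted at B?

The subtree rooted at B contains: B, I, S, T, H, A, C — 7 nodes.

7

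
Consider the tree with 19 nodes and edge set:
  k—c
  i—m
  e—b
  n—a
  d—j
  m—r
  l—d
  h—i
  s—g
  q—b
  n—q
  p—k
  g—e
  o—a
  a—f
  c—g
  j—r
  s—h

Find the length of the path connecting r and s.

Walking from r: r – m – i – h – s. Length 4.

4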